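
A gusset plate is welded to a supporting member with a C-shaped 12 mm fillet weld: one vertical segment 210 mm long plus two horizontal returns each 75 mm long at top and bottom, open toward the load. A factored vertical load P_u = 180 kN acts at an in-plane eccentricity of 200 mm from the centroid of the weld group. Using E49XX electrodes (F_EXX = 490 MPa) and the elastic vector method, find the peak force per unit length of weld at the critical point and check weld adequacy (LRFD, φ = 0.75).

f_max ≈ 1950 N/mm; NOT adequate

Total weld length L_w = 360 mm. Treat welds as unit-width lines.
Centroid: x̄ = 2×75×37.5 / 360 = 15.62 mm from the vertical weld.
Polar moment about centroid: J = I_x + I_y = [210³/12 + 2×75×105²] + [210×15.62² + 2(75³/12 + 75×21.88²)] = 2619000 mm³.
Direct shear f_v = P/L_w = 180×10³ / 360 = 500 N/mm (vertical).
Torsion M = P·e = 180×10³ × 200 = 36000000 N·mm.
Critical point at (x, y) = (59.38, 105) from centroid. f_tx = M·y/J = 1443 N/mm; f_ty = M·x/J = 816.2 N/mm.
Resultant f_max = √[f_tx² + (f_v + f_ty)²] = √[1443² + (500 + 816.2)²] = 1953 N/mm.
Capacity per unit length: φr_n = 0.75 × 0.6 × 490 × (0.707 × 12) = 1871 N/mm.
1953 > 1871 → NOT adequate.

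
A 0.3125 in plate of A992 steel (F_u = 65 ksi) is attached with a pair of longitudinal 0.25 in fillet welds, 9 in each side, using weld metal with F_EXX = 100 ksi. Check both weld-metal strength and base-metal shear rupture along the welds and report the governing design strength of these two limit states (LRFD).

t_e = 0.707 × 0.25 = 0.1767 in; L = 18 in.
Weld metal: φR_n = 0.75 × 0.6 × 100 × 0.1767 × 18 = 143.2 kips.
Base metal (shear rupture): φR_n = 0.75 × 0.6 × 65 × 0.3125 × 18 = 164.5 kips.
Governing: weld metal.

φR_n ≈ 143 kips (weld metal governs)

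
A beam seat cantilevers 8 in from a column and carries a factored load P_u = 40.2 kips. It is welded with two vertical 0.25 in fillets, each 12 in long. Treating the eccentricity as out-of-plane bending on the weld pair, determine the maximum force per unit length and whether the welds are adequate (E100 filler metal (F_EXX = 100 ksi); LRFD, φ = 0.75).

L_w = 2 × 12 = 24 in; section modulus (unit throat) S = 2 × L²/6 = 48 in².
Direct shear f_v = P/L_w = 40.2/24 = 1.675 kip/in.
Moment M = P × e = 40.2 × 8 = 321.6 kip·in; bending f_b = M/S = 6.7 kip/in.
f_max = √(f_v² + f_b²) = √(1.675² + 6.7²) = 6.906 kip/in.
φr_n = 0.75 × 0.6 × 100 × (0.707 × 0.25) = 7.954 kip/in → adequate.

f_max ≈ 6.91 kip/in; adequate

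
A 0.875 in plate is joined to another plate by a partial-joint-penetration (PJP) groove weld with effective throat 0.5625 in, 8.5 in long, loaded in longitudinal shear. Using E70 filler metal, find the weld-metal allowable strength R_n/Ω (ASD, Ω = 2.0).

E70XX → F_EXX = 70 ksi.
Effective throat (given) t_e = 0.5625 in.
A_we = 0.5625 × 8.5 = 4.781 in².
F_nw = 0.6 F_EXX = 42 ksi.
R_n/Ω = (42 × 4.781) / 2.0 = 100.4 kip.

R_n/Ω ≈ 100 kip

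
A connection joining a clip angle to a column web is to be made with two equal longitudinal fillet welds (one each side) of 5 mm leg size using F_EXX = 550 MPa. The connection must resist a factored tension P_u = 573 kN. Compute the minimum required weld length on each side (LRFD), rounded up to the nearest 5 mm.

Throat t_e = 0.707 × 5 = 3.535 mm.
φr_n = 0.75 × 0.6 × 550 × 3.535 × 10⁻³ = 0.8749 kN/mm.
L_req = P_u / φr_n = 573 / 0.8749 = 654.9 mm total.
Per side: 654.9 / 2 = 327.5 mm.
Round up → use L = 330 mm on each side.

L = 330 mm on each side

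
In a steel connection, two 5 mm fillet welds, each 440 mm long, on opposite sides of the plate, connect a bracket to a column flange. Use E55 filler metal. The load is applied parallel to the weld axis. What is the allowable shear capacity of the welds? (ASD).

R_n/Ω ≈ 513 kN

E55XX → F_EXX = 550 MPa.
Effective throat t_e = 0.707 × 5 = 3.535 mm.
Total length L = 880 mm; A_we = 3.535 × 880 = 3111 mm².
F_nw = 0.6 F_EXX = 0.6 × 550 = 330 MPa.
R_n = 330 × 3111 × 10⁻³ = 1027 kN; R_n/Ω = 1027/2.0 = 513.3 kN.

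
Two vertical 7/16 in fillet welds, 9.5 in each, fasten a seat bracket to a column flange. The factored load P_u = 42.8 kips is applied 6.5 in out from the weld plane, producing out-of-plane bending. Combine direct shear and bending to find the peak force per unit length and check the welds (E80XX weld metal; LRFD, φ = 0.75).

f_max ≈ 9.52 kip/in; adequate

E80XX → F_EXX = 80 ksi.
L_w = 2 × 9.5 = 19 in; section modulus (unit throat) S = 2 × L²/6 = 30.08 in².
Direct shear f_v = P/L_w = 42.8/19 = 2.253 kip/in.
Moment M = P × e = 42.8 × 6.5 = 278.2 kip·in; bending f_b = M/S = 9.248 kip/in.
f_max = √(f_v² + f_b²) = √(2.253² + 9.248²) = 9.518 kip/in.
φr_n = 0.75 × 0.6 × 80 × (0.707 × 0.4375) = 11.14 kip/in → adequate.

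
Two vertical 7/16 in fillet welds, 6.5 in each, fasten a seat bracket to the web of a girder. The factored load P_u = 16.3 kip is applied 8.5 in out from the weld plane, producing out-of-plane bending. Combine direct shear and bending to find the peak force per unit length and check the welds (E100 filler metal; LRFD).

f_max ≈ 9.92 kip/in; adequate

E100XX → F_EXX = 100 ksi.
L_w = 2 × 6.5 = 13 in; section modulus (unit throat) S = 2 × L²/6 = 14.08 in².
Direct shear f_v = P/L_w = 16.3/13 = 1.254 kip/in.
Moment M = P × e = 16.3 × 8.5 = 138.55 kip·in; bending f_b = M/S = 9.838 kip/in.
f_max = √(f_v² + f_b²) = √(1.254² + 9.838²) = 9.917 kip/in.
φr_n = 0.75 × 0.6 × 100 × (0.707 × 0.4375) = 13.92 kip/in → adequate.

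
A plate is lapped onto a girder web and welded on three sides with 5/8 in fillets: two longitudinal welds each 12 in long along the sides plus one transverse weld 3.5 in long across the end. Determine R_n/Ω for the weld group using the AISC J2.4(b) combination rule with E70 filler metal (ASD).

E70XX → F_EXX = 70 ksi.
t_e = 0.707 × 0.625 = 0.4419 in.
R_nwl = 0.6 × 70 × 0.4419 × 24 = 445.4 kips (longitudinal, 2 welds).
R_nwt = 0.6 × 70 × 0.4419 × 3.5 = 64.96 kips (transverse, base value).
(i) R_nwl + R_nwt = 510.4 kips; (ii) 0.85 R_nwl + 1.5 R_nwt = 476 kips.
R_n = max = 510.4 kips [governs: (i)]; R_n/Ω = 255.2 kips.

R_n/Ω ≈ 255 kips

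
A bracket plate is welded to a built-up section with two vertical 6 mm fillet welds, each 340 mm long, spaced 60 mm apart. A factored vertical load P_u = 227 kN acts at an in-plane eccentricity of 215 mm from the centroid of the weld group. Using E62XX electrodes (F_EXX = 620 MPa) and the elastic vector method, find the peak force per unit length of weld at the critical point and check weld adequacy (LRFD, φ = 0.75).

f_max ≈ 1280 N/mm; NOT adequate

Total weld length L_w = 680 mm. Treat welds as unit-width lines.
Polar moment about centroid: J = 2[d³/12 + d(b/2)²] = 2[340³/12 + 340×30²] = 7163000 mm³.
Direct shear f_v = P/L_w = 227×10³ / 680 = 333.8 N/mm (vertical).
Torsion M = P·e = 227×10³ × 215 = 48805000 N·mm.
Critical point at (x, y) = (30, 170) from centroid. f_tx = M·y/J = 1158 N/mm; f_ty = M·x/J = 204.4 N/mm.
Resultant f_max = √[f_tx² + (f_v + f_ty)²] = √[1158² + (333.8 + 204.4)²] = 1277 N/mm.
Capacity per unit length: φr_n = 0.75 × 0.6 × 620 × (0.707 × 6) = 1184 N/mm.
1277 > 1184 → NOT adequate.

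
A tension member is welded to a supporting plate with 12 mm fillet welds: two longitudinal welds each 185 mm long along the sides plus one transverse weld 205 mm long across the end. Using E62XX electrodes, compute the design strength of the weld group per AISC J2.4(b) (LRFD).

φR_n ≈ 1470 kN

E62XX → F_EXX = 620 MPa.
t_e = 0.707 × 12 = 8.484 mm.
R_nwl = 0.6 × 620 × 8.484 × 370 × 10⁻³ = 1168 kN (longitudinal, 2 welds).
R_nwt = 0.6 × 620 × 8.484 × 205 × 10⁻³ = 647 kN (transverse, base value).
(i) R_nwl + R_nwt = 1815 kN; (ii) 0.85 R_nwl + 1.5 R_nwt = 1963 kN.
R_n = max = 1963 kN [governs: (ii)]; φR_n = 1472 kN.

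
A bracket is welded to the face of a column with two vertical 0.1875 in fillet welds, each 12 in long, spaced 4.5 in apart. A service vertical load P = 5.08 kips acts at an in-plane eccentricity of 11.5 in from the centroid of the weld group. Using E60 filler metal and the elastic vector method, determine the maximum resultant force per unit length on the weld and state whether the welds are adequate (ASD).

f_max ≈ 1.01 kip/in; adequate

E60XX → F_EXX = 60 ksi.
Total weld length L_w = 24 in. Treat welds as unit-width lines.
Polar moment about centroid: J = 2[d³/12 + d(b/2)²] = 2[12³/12 + 12×2.25²] = 409.5 in³.
Direct shear f_v = P/L_w = 5.08 / 24 = 0.2117 kip/in (vertical).
Torsion M = P·e = 5.08 × 11.5 = 58.42 kip·in.
Critical point at (x, y) = (2.25, 6) from centroid. f_tx = M·y/J = 0.856 kip/in; f_ty = M·x/J = 0.321 kip/in.
Resultant f_max = √[f_tx² + (f_v + f_ty)²] = √[0.856² + (0.2117 + 0.321)²] = 1.008 kip/in.
Capacity per unit length: r_n/Ω = (1/2.0) × 0.6 × 60 × (0.707 × 0.1875) = 2.386 kip/in.
1.008 ≤ 2.386 → adequate.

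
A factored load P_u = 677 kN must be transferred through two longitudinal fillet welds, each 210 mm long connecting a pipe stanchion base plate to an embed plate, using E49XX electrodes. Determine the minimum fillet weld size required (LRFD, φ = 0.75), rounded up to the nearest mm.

w = 11 mm

E49XX → F_EXX = 490 MPa.
Total weld length L = 420 mm.
Required throat t_e = P_u / (φ × 0.6 F_EXX × L) = 677 / (0.75 × 0.6 × 490 × 420 × 10⁻³) = 7.31 mm.
Required leg w = t_e / 0.707 = 10.34 mm → use 11 mm.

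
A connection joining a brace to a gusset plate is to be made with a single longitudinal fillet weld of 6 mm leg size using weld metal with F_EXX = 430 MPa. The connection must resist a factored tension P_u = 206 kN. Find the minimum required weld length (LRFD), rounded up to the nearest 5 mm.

L = 255 mm

Throat t_e = 0.707 × 6 = 4.242 mm.
φr_n = 0.75 × 0.6 × 430 × 4.242 × 10⁻³ = 0.8208 kN/mm.
L_req = P_u / φr_n = 206 / 0.8208 = 251 mm total.
Round up → use L = 255 mm.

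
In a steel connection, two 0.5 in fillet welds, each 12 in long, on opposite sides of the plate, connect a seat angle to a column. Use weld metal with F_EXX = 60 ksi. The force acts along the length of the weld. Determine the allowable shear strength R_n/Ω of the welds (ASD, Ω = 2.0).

R_n/Ω ≈ 153 kips

Effective throat t_e = 0.707 × 0.5 = 0.3535 in.
Total length L = 24 in; A_we = 0.3535 × 24 = 8.484 in².
F_nw = 0.6 F_EXX = 0.6 × 60 = 36 ksi.
R_n = 36 × 8.484 = 305.4 kips; R_n/Ω = 305.4/2.0 = 152.7 kips.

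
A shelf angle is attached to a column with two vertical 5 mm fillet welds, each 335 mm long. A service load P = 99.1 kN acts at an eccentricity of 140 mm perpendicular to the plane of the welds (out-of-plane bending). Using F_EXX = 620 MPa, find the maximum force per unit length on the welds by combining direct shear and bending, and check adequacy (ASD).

L_w = 2 × 335 = 670 mm; section modulus (unit throat) S = 2 × L²/6 = 37410 mm².
Direct shear f_v = P/L_w = 99.1×10³/670 = 147.9 N/mm.
Moment M = P × e = 99.1×10³ × 140 = 13874000 N·mm; bending f_b = M/S = 370.9 N/mm.
f_max = √(f_v² + f_b²) = √(147.9² + 370.9²) = 399.3 N/mm.
r_n/Ω = (1/2.0) × 0.6 × 620 × (0.707 × 5) = 657.5 N/mm → adequate.

f_max ≈ 399 N/mm; adequate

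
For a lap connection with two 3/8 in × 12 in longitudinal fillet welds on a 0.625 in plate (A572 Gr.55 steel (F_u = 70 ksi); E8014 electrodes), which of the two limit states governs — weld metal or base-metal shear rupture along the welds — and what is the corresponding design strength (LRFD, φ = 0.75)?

E80XX → F_EXX = 80 ksi.
t_e = 0.707 × 0.375 = 0.2651 in; L = 24 in.
Weld metal: φR_n = 0.75 × 0.6 × 80 × 0.2651 × 24 = 229.1 kips.
Base metal (shear rupture): φR_n = 0.75 × 0.6 × 70 × 0.625 × 24 = 472.5 kips.
Governing: weld metal.

φR_n ≈ 229 kips (weld metal governs)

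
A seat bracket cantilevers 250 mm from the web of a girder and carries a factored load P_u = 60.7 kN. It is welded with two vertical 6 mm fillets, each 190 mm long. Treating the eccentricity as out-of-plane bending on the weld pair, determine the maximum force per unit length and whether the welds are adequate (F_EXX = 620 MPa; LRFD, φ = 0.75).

L_w = 2 × 190 = 380 mm; section modulus (unit throat) S = 2 × L²/6 = 12030 mm².
Direct shear f_v = P/L_w = 60.7×10³/380 = 159.7 N/mm.
Moment M = P × e = 60.7×10³ × 250 = 15175000 N·mm; bending f_b = M/S = 1261 N/mm.
f_max = √(f_v² + f_b²) = √(159.7² + 1261²) = 1271 N/mm.
φr_n = 0.75 × 0.6 × 620 × (0.707 × 6) = 1184 N/mm → NOT adequate.

f_max ≈ 1270 N/mm; NOT adequate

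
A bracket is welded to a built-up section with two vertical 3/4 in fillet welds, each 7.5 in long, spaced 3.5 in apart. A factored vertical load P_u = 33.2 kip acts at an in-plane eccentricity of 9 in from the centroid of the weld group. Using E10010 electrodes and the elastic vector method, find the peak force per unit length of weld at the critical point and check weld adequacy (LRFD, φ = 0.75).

E100XX → F_EXX = 100 ksi.
Total weld length L_w = 15 in. Treat welds as unit-width lines.
Polar moment about centroid: J = 2[d³/12 + d(b/2)²] = 2[7.5³/12 + 7.5×1.75²] = 116.2 in³.
Direct shear f_v = P/L_w = 33.2 / 15 = 2.213 kip/in (vertical).
Torsion M = P·e = 33.2 × 9 = 298.8 kip·in.
Critical point at (x, y) = (1.75, 3.75) from centroid. f_tx = M·y/J = 9.639 kip/in; f_ty = M·x/J = 4.498 kip/in.
Resultant f_max = √[f_tx² + (f_v + f_ty)²] = √[9.639² + (2.213 + 4.498)²] = 11.75 kip/in.
Capacity per unit length: φr_n = 0.75 × 0.6 × 100 × (0.707 × 0.75) = 23.86 kip/in.
11.75 ≤ 23.86 → adequate.

f_max ≈ 11.7 kip/in; adequate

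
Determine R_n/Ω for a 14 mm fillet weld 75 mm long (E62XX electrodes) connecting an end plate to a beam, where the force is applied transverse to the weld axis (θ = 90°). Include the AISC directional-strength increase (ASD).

E62XX → F_EXX = 620 MPa.
t_e = 0.707 × 14 = 9.898 mm; A_we = 9.898 × 75 = 742.4 mm².
Directional factor: 1.0 + 0.5 sin^1.5(90°) = 1.5.
F_nw = 0.6 × 620 × 1.5 = 558 MPa.
R_n/Ω = (558 × 742.4) / 2.0 × 10⁻³ = 207.1 kN.

R_n/Ω ≈ 207 kN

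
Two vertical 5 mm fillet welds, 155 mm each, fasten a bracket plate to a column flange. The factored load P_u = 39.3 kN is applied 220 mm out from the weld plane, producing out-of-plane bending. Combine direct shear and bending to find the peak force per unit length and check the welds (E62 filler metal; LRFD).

E62XX → F_EXX = 620 MPa.
L_w = 2 × 155 = 310 mm; section modulus (unit throat) S = 2 × L²/6 = 8008 mm².
Direct shear f_v = P/L_w = 39.3×10³/310 = 126.8 N/mm.
Moment M = P × e = 39.3×10³ × 220 = 8646000 N·mm; bending f_b = M/S = 1080 N/mm.
f_max = √(f_v² + f_b²) = √(126.8² + 1080²) = 1087 N/mm.
φr_n = 0.75 × 0.6 × 620 × (0.707 × 5) = 986.3 N/mm → NOT adequate.

f_max ≈ 1090 N/mm; NOT adequate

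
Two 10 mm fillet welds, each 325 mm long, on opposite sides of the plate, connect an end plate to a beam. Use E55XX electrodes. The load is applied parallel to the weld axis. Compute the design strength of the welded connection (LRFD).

φR_n ≈ 1140 kN

E55XX → F_EXX = 550 MPa.
Effective throat t_e = 0.707 × 10 = 7.07 mm.
Total length L = 650 mm; A_we = 7.07 × 650 = 4596 mm².
F_nw = 0.6 F_EXX = 0.6 × 550 = 330 MPa.
φR_n = 0.75 × 330 × 4596 × 10⁻³ = 1137 kN.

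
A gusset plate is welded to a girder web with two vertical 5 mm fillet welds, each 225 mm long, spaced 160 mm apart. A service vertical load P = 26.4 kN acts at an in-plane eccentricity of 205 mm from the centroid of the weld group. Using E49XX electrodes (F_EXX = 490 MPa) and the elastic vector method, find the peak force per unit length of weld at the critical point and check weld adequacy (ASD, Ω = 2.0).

Total weld length L_w = 450 mm. Treat welds as unit-width lines.
Polar moment about centroid: J = 2[d³/12 + d(b/2)²] = 2[225³/12 + 225×80²] = 4778000 mm³.
Direct shear f_v = P/L_w = 26.4×10³ / 450 = 58.67 N/mm (vertical).
Torsion M = P·e = 26.4×10³ × 205 = 5412000 N·mm.
Critical point at (x, y) = (80, 112.5) from centroid. f_tx = M·y/J = 127.4 N/mm; f_ty = M·x/J = 90.61 N/mm.
Resultant f_max = √[f_tx² + (f_v + f_ty)²] = √[127.4² + (58.67 + 90.61)²] = 196.3 N/mm.
Capacity per unit length: r_n/Ω = (1/2.0) × 0.6 × 490 × (0.707 × 5) = 519.6 N/mm.
196.3 ≤ 519.6 → adequate.

f_max ≈ 196 N/mm; adequate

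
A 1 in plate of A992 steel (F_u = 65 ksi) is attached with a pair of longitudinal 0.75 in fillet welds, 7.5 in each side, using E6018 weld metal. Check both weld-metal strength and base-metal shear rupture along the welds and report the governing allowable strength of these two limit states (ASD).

E60XX → F_EXX = 60 ksi.
t_e = 0.707 × 0.75 = 0.5302 in; L = 15 in.
Weld metal: R_n/Ω = (1/2.0) × 0.6 × 60 × 0.5302 × 15 = 143.2 kips.
Base metal (shear rupture): R_n/Ω = (1/2.0) × 0.6 × 65 × 1 × 15 = 292.5 kips.
Governing: weld metal.

R_n/Ω ≈ 143 kips (weld metal governs)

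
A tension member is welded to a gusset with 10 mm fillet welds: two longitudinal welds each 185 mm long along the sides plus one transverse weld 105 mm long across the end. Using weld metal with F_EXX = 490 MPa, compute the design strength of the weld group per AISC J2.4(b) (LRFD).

φR_n ≈ 740 kN

t_e = 0.707 × 10 = 7.07 mm.
R_nwl = 0.6 × 490 × 7.07 × 370 × 10⁻³ = 769.1 kN (longitudinal, 2 welds).
R_nwt = 0.6 × 490 × 7.07 × 105 × 10⁻³ = 218.3 kN (transverse, base value).
(i) R_nwl + R_nwt = 987.3 kN; (ii) 0.85 R_nwl + 1.5 R_nwt = 981.1 kN.
R_n = max = 987.3 kN [governs: (i)]; φR_n = 740.5 kN.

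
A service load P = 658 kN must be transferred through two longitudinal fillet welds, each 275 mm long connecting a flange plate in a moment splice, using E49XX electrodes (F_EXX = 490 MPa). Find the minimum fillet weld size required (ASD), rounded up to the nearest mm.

w = 12 mm

Total weld length L = 550 mm.
Required throat t_e = P × Ω / (0.6 F_EXX × L) = 658 × 2.0 / (0.6 × 490 × 550 × 10⁻³) = 8.139 mm.
Required leg w = t_e / 0.707 = 11.51 mm → use 12 mm.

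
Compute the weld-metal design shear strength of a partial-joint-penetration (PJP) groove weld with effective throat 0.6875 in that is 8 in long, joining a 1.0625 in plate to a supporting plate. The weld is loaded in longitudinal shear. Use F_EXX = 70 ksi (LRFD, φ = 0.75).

φR_n ≈ 173 kips

Effective throat (given) t_e = 0.6875 in.
A_we = 0.6875 × 8 = 5.5 in².
F_nw = 0.6 F_EXX = 42 ksi.
φR_n = 0.75 × 42 × 5.5 = 173.2 kips.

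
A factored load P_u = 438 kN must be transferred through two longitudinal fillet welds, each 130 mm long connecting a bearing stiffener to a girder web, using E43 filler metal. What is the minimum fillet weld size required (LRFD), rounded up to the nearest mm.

E43XX → F_EXX = 430 MPa.
Total weld length L = 260 mm.
Required throat t_e = P_u / (φ × 0.6 F_EXX × L) = 438 / (0.75 × 0.6 × 430 × 260 × 10⁻³) = 8.706 mm.
Required leg w = t_e / 0.707 = 12.31 mm → use 13 mm.

w = 13 mm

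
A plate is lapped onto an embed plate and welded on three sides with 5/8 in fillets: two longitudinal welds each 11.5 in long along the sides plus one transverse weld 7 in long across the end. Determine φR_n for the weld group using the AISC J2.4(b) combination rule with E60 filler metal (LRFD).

E60XX → F_EXX = 60 ksi.
t_e = 0.707 × 0.625 = 0.4419 in.
R_nwl = 0.6 × 60 × 0.4419 × 23 = 365.9 kips (longitudinal, 2 welds).
R_nwt = 0.6 × 60 × 0.4419 × 7 = 111.4 kips (transverse, base value).
(i) R_nwl + R_nwt = 477.2 kips; (ii) 0.85 R_nwl + 1.5 R_nwt = 478 kips.
R_n = max = 478 kips [governs: (ii)]; φR_n = 358.5 kips.

φR_n ≈ 359 kips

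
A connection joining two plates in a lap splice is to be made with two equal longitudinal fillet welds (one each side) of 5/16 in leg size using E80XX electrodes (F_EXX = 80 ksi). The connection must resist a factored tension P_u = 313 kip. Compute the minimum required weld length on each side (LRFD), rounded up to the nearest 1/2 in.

L = 20 in on each side

Throat t_e = 0.707 × 0.3125 = 0.2209 in.
φr_n = 0.75 × 0.6 × 80 × 0.2209 = 7.954 kip/in.
L_req = P_u / φr_n = 313 / 7.954 = 39.35 in total.
Per side: 39.35 / 2 = 19.68 in.
Round up → use L = 20 in on each side.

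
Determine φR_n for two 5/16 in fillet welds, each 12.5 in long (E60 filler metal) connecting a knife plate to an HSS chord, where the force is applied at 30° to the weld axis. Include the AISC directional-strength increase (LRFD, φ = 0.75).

φR_n ≈ 175 kips

E60XX → F_EXX = 60 ksi.
t_e = 0.707 × 0.3125 = 0.2209 in; A_we = 0.2209 × 25 = 5.523 in².
Directional factor: 1.0 + 0.5 sin^1.5(30°) = 1.177.
F_nw = 0.6 × 60 × 1.177 = 42.36 ksi.
φR_n = 0.75 × 42.36 × 5.523 = 175.5 kips.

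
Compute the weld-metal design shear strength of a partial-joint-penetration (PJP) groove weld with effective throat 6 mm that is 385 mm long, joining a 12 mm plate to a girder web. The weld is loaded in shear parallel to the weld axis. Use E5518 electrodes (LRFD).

φR_n ≈ 572 kN

E55XX → F_EXX = 550 MPa.
Effective throat (given) t_e = 6 mm.
A_we = 6 × 385 = 2310 mm².
F_nw = 0.6 F_EXX = 330 MPa.
φR_n = 0.75 × 330 × 2310 × 10⁻³ = 571.7 kN.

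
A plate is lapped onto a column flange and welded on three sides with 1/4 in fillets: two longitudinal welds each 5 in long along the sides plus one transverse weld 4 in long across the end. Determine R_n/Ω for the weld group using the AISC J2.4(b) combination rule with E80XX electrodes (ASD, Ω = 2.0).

R_n/Ω ≈ 61.5 kips

E80XX → F_EXX = 80 ksi.
t_e = 0.707 × 0.25 = 0.1767 in.
R_nwl = 0.6 × 80 × 0.1767 × 10 = 84.84 kips (longitudinal, 2 welds).
R_nwt = 0.6 × 80 × 0.1767 × 4 = 33.94 kips (transverse, base value).
(i) R_nwl + R_nwt = 118.8 kips; (ii) 0.85 R_nwl + 1.5 R_nwt = 123 kips.
R_n = max = 123 kips [governs: (ii)]; R_n/Ω = 61.51 kips.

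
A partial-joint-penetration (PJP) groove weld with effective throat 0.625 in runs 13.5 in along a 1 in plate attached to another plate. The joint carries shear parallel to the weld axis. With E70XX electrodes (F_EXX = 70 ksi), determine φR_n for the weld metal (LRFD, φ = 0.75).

Effective throat (given) t_e = 0.625 in.
A_we = 0.625 × 13.5 = 8.438 in².
F_nw = 0.6 F_EXX = 42 ksi.
φR_n = 0.75 × 42 × 8.438 = 265.8 kip.

φR_n ≈ 266 kip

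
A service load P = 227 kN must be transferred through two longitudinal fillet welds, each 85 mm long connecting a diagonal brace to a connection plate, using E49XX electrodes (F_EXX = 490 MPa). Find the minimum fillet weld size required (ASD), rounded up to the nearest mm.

w = 13 mm

Total weld length L = 170 mm.
Required throat t_e = P × Ω / (0.6 F_EXX × L) = 227 × 2.0 / (0.6 × 490 × 170 × 10⁻³) = 9.084 mm.
Required leg w = t_e / 0.707 = 12.85 mm → use 13 mm.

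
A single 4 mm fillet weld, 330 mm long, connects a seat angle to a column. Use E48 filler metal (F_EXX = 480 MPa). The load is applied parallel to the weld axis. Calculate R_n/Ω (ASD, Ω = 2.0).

Effective throat t_e = 0.707 × 4 = 2.828 mm.
Total length L = 330 mm; A_we = 2.828 × 330 = 933.2 mm².
F_nw = 0.6 F_EXX = 0.6 × 480 = 288 MPa.
R_n = 288 × 933.2 × 10⁻³ = 268.8 kN; R_n/Ω = 268.8/2.0 = 134.4 kN.

R_n/Ω ≈ 134 kN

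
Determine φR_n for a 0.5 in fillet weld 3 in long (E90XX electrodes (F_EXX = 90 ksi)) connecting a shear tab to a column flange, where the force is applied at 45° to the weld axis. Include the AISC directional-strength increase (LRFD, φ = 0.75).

t_e = 0.707 × 0.5 = 0.3535 in; A_we = 0.3535 × 3 = 1.06 in².
Directional factor: 1.0 + 0.5 sin^1.5(45°) = 1.297.
F_nw = 0.6 × 90 × 1.297 = 70.05 ksi.
φR_n = 0.75 × 70.05 × 1.06 = 55.72 kips.

φR_n ≈ 55.7 kips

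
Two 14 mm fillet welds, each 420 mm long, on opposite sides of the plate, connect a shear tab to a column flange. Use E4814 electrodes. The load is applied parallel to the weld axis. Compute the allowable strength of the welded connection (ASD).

R_n/Ω ≈ 1200 kN

E48XX → F_EXX = 480 MPa.
Effective throat t_e = 0.707 × 14 = 9.898 mm.
Total length L = 840 mm; A_we = 9.898 × 840 = 8314 mm².
F_nw = 0.6 F_EXX = 0.6 × 480 = 288 MPa.
R_n = 288 × 8314 × 10⁻³ = 2395 kN; R_n/Ω = 2395/2.0 = 1197 kN.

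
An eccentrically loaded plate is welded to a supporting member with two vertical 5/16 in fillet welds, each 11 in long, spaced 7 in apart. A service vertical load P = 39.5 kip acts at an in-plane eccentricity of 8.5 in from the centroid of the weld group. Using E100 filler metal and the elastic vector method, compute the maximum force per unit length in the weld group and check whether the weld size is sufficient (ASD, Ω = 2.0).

E100XX → F_EXX = 100 ksi.
Total weld length L_w = 22 in. Treat welds as unit-width lines.
Polar moment about centroid: J = 2[d³/12 + d(b/2)²] = 2[11³/12 + 11×3.5²] = 491.3 in³.
Direct shear f_v = P/L_w = 39.5 / 22 = 1.795 kip/in (vertical).
Torsion M = P·e = 39.5 × 8.5 = 335.75 kip·in.
Critical point at (x, y) = (3.5, 5.5) from centroid. f_tx = M·y/J = 3.758 kip/in; f_ty = M·x/J = 2.392 kip/in.
Resultant f_max = √[f_tx² + (f_v + f_ty)²] = √[3.758² + (1.795 + 2.392)²] = 5.627 kip/in.
Capacity per unit length: r_n/Ω = (1/2.0) × 0.6 × 100 × (0.707 × 0.3125) = 6.628 kip/in.
5.627 ≤ 6.628 → adequate.

f_max ≈ 5.63 kip/in; adequate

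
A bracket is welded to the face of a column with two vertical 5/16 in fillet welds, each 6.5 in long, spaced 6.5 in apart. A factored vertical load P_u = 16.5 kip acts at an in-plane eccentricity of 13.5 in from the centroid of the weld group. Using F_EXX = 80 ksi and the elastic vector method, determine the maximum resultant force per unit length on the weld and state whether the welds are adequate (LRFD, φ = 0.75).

Total weld length L_w = 13 in. Treat welds as unit-width lines.
Polar moment about centroid: J = 2[d³/12 + d(b/2)²] = 2[6.5³/12 + 6.5×3.25²] = 183.1 in³.
Direct shear f_v = P/L_w = 16.5 / 13 = 1.269 kip/in (vertical).
Torsion M = P·e = 16.5 × 13.5 = 222.75 kip·in.
Critical point at (x, y) = (3.25, 3.25) from centroid. f_tx = M·y/J = 3.954 kip/in; f_ty = M·x/J = 3.954 kip/in.
Resultant f_max = √[f_tx² + (f_v + f_ty)²] = √[3.954² + (1.269 + 3.954)²] = 6.551 kip/in.
Capacity per unit length: φr_n = 0.75 × 0.6 × 80 × (0.707 × 0.3125) = 7.954 kip/in.
6.551 ≤ 7.954 → adequate.

f_max ≈ 6.55 kip/in; adequate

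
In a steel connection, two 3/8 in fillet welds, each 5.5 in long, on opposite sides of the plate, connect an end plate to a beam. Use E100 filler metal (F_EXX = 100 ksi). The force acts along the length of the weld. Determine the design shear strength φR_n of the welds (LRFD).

Effective throat t_e = 0.707 × 0.375 = 0.2651 in.
Total length L = 11 in; A_we = 0.2651 × 11 = 2.916 in².
F_nw = 0.6 F_EXX = 0.6 × 100 = 60 ksi.
φR_n = 0.75 × 60 × 2.916 = 131.2 kip.

φR_n ≈ 131 kip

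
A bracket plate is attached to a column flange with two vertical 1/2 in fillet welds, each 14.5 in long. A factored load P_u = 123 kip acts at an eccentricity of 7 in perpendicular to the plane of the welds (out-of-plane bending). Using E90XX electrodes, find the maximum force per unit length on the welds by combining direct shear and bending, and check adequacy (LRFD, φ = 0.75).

E90XX → F_EXX = 90 ksi.
L_w = 2 × 14.5 = 29 in; section modulus (unit throat) S = 2 × L²/6 = 70.08 in².
Direct shear f_v = P/L_w = 123/29 = 4.241 kip/in.
Moment M = P × e = 123 × 7 = 861 kip·in; bending f_b = M/S = 12.29 kip/in.
f_max = √(f_v² + f_b²) = √(4.241² + 12.29²) = 13 kip/in.
φr_n = 0.75 × 0.6 × 90 × (0.707 × 0.5) = 14.32 kip/in → adequate.

f_max ≈ 13 kip/in; adequate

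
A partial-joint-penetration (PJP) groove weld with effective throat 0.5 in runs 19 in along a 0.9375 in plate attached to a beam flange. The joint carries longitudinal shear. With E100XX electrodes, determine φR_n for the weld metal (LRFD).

φR_n ≈ 428 kips

E100XX → F_EXX = 100 ksi.
Effective throat (given) t_e = 0.5 in.
A_we = 0.5 × 19 = 9.5 in².
F_nw = 0.6 F_EXX = 60 ksi.
φR_n = 0.75 × 60 × 9.5 = 427.5 kips.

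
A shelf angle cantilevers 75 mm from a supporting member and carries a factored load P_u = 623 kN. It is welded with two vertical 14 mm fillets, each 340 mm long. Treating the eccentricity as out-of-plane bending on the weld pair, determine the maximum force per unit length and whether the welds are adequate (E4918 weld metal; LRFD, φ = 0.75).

f_max ≈ 1520 N/mm; adequate

E49XX → F_EXX = 490 MPa.
L_w = 2 × 340 = 680 mm; section modulus (unit throat) S = 2 × L²/6 = 38530 mm².
Direct shear f_v = P/L_w = 623×10³/680 = 916.2 N/mm.
Moment M = P × e = 623×10³ × 75 = 46725000 N·mm; bending f_b = M/S = 1213 N/mm.
f_max = √(f_v² + f_b²) = √(916.2² + 1213²) = 1520 N/mm.
φr_n = 0.75 × 0.6 × 490 × (0.707 × 14) = 2183 N/mm → adequate.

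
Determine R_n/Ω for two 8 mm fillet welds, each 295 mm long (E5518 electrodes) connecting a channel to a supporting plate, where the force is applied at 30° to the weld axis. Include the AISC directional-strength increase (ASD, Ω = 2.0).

E55XX → F_EXX = 550 MPa.
t_e = 0.707 × 8 = 5.656 mm; A_we = 5.656 × 590 = 3337 mm².
Directional factor: 1.0 + 0.5 sin^1.5(30°) = 1.177.
F_nw = 0.6 × 550 × 1.177 = 388.3 MPa.
R_n/Ω = (388.3 × 3337) / 2.0 × 10⁻³ = 647.9 kN.

R_n/Ω ≈ 648 kN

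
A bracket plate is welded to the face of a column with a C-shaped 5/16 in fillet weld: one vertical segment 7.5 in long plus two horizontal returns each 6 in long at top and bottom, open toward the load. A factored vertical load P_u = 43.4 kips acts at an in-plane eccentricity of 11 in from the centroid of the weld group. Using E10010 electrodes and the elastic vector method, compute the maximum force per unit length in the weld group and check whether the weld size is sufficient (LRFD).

E100XX → F_EXX = 100 ksi.
Total weld length L_w = 19.5 in. Treat welds as unit-width lines.
Centroid: x̄ = 2×6×3 / 19.5 = 1.846 in from the vertical weld.
Polar moment about centroid: J = I_x + I_y = [7.5³/12 + 2×6×3.75²] + [7.5×1.846² + 2(6³/12 + 6×1.154²)] = 281.4 in³.
Direct shear f_v = P/L_w = 43.4 / 19.5 = 2.226 kip/in (vertical).
Torsion M = P·e = 43.4 × 11 = 477.4 kip·in.
Critical point at (x, y) = (4.154, 3.75) from centroid. f_tx = M·y/J = 6.361 kip/in; f_ty = M·x/J = 7.046 kip/in.
Resultant f_max = √[f_tx² + (f_v + f_ty)²] = √[6.361² + (2.226 + 7.046)²] = 11.24 kip/in.
Capacity per unit length: φr_n = 0.75 × 0.6 × 100 × (0.707 × 0.3125) = 9.942 kip/in.
11.24 > 9.942 → NOT adequate.

f_max ≈ 11.2 kip/in; NOT adequate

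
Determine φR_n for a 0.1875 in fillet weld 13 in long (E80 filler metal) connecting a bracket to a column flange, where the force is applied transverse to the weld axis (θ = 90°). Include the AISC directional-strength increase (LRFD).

φR_n ≈ 93.1 kip

E80XX → F_EXX = 80 ksi.
t_e = 0.707 × 0.1875 = 0.1326 in; A_we = 0.1326 × 13 = 1.723 in².
Directional factor: 1.0 + 0.5 sin^1.5(90°) = 1.5.
F_nw = 0.6 × 80 × 1.5 = 72 ksi.
φR_n = 0.75 × 72 × 1.723 = 93.06 kip.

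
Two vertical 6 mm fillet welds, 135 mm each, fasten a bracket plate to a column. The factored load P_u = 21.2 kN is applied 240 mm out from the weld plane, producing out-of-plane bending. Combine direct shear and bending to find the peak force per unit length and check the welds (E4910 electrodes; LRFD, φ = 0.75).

f_max ≈ 841 N/mm; adequate

E49XX → F_EXX = 490 MPa.
L_w = 2 × 135 = 270 mm; section modulus (unit throat) S = 2 × L²/6 = 6075 mm².
Direct shear f_v = P/L_w = 21.2×10³/270 = 78.52 N/mm.
Moment M = P × e = 21.2×10³ × 240 = 5088000 N·mm; bending f_b = M/S = 837.5 N/mm.
f_max = √(f_v² + f_b²) = √(78.52² + 837.5²) = 841.2 N/mm.
φr_n = 0.75 × 0.6 × 490 × (0.707 × 6) = 935.4 N/mm → adequate.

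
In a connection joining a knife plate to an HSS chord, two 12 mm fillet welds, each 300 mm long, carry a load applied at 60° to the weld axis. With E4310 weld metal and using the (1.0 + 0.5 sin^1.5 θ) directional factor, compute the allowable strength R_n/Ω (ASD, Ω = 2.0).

E43XX → F_EXX = 430 MPa.
t_e = 0.707 × 12 = 8.484 mm; A_we = 8.484 × 600 = 5090 mm².
Directional factor: 1.0 + 0.5 sin^1.5(60°) = 1.403.
F_nw = 0.6 × 430 × 1.403 = 362 MPa.
R_n/Ω = (362 × 5090) / 2.0 × 10⁻³ = 921.3 kN.

R_n/Ω ≈ 921 kN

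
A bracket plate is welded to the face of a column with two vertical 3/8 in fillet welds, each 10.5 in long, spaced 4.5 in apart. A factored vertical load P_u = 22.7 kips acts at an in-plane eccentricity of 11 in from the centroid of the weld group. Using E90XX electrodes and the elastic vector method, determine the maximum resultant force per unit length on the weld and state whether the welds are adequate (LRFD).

f_max ≈ 5.29 kip/in; adequate

E90XX → F_EXX = 90 ksi.
Total weld length L_w = 21 in. Treat welds as unit-width lines.
Polar moment about centroid: J = 2[d³/12 + d(b/2)²] = 2[10.5³/12 + 10.5×2.25²] = 299.2 in³.
Direct shear f_v = P/L_w = 22.7 / 21 = 1.081 kip/in (vertical).
Torsion M = P·e = 22.7 × 11 = 249.7 kip·in.
Critical point at (x, y) = (2.25, 5.25) from centroid. f_tx = M·y/J = 4.381 kip/in; f_ty = M·x/J = 1.877 kip/in.
Resultant f_max = √[f_tx² + (f_v + f_ty)²] = √[4.381² + (1.081 + 1.877)²] = 5.286 kip/in.
Capacity per unit length: φr_n = 0.75 × 0.6 × 90 × (0.707 × 0.375) = 10.74 kip/in.
5.286 ≤ 10.74 → adequate.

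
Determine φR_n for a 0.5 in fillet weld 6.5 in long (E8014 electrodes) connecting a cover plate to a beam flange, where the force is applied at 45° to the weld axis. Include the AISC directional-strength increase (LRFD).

φR_n ≈ 107 kips

E80XX → F_EXX = 80 ksi.
t_e = 0.707 × 0.5 = 0.3535 in; A_we = 0.3535 × 6.5 = 2.298 in².
Directional factor: 1.0 + 0.5 sin^1.5(45°) = 1.297.
F_nw = 0.6 × 80 × 1.297 = 62.27 ksi.
φR_n = 0.75 × 62.27 × 2.298 = 107.3 kips.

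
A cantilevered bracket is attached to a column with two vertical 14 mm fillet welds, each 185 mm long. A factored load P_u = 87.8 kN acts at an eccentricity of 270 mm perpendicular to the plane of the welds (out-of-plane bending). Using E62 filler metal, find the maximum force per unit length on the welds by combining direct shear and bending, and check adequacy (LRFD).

E62XX → F_EXX = 620 MPa.
L_w = 2 × 185 = 370 mm; section modulus (unit throat) S = 2 × L²/6 = 11410 mm².
Direct shear f_v = P/L_w = 87.8×10³/370 = 237.3 N/mm.
Moment M = P × e = 87.8×10³ × 270 = 23706000 N·mm; bending f_b = M/S = 2078 N/mm.
f_max = √(f_v² + f_b²) = √(237.3² + 2078²) = 2091 N/mm.
φr_n = 0.75 × 0.6 × 620 × (0.707 × 14) = 2762 N/mm → adequate.

f_max ≈ 2090 N/mm; adequate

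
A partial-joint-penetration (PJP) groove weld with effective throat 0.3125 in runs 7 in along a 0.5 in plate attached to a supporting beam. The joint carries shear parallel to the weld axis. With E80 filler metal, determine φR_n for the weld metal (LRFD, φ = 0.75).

φR_n ≈ 78.8 kips

E80XX → F_EXX = 80 ksi.
Effective throat (given) t_e = 0.3125 in.
A_we = 0.3125 × 7 = 2.188 in².
F_nw = 0.6 F_EXX = 48 ksi.
φR_n = 0.75 × 48 × 2.188 = 78.75 kips.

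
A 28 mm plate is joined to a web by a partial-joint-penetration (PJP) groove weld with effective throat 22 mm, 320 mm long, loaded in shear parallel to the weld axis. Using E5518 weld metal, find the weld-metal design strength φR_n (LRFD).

E55XX → F_EXX = 550 MPa.
Effective throat (given) t_e = 22 mm.
A_we = 22 × 320 = 7040 mm².
F_nw = 0.6 F_EXX = 330 MPa.
φR_n = 0.75 × 330 × 7040 × 10⁻³ = 1742 kN.

φR_n ≈ 1740 kN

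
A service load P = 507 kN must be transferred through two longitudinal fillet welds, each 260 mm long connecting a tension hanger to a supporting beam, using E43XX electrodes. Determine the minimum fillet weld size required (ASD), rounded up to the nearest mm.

w = 11 mm

E43XX → F_EXX = 430 MPa.
Total weld length L = 520 mm.
Required throat t_e = P × Ω / (0.6 F_EXX × L) = 507 × 2.0 / (0.6 × 430 × 520 × 10⁻³) = 7.558 mm.
Required leg w = t_e / 0.707 = 10.69 mm → use 11 mm.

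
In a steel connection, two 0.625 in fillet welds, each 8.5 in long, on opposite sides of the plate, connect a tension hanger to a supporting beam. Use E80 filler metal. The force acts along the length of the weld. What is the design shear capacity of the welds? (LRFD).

φR_n ≈ 270 kips

E80XX → F_EXX = 80 ksi.
Effective throat t_e = 0.707 × 0.625 = 0.4419 in.
Total length L = 17 in; A_we = 0.4419 × 17 = 7.512 in².
F_nw = 0.6 F_EXX = 0.6 × 80 = 48 ksi.
φR_n = 0.75 × 48 × 7.512 = 270.4 kips.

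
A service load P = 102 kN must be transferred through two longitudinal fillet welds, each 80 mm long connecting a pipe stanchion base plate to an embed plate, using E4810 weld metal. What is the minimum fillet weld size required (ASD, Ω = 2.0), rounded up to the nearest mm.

E48XX → F_EXX = 480 MPa.
Total weld length L = 160 mm.
Required throat t_e = P × Ω / (0.6 F_EXX × L) = 102 × 2.0 / (0.6 × 480 × 160 × 10⁻³) = 4.427 mm.
Required leg w = t_e / 0.707 = 6.262 mm → use 7 mm.

w = 7 mm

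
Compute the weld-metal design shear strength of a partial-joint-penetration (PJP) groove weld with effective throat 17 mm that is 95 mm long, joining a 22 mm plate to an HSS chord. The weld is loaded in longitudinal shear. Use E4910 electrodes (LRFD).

φR_n ≈ 356 kN

E49XX → F_EXX = 490 MPa.
Effective throat (given) t_e = 17 mm.
A_we = 17 × 95 = 1615 mm².
F_nw = 0.6 F_EXX = 294 MPa.
φR_n = 0.75 × 294 × 1615 × 10⁻³ = 356.1 kN.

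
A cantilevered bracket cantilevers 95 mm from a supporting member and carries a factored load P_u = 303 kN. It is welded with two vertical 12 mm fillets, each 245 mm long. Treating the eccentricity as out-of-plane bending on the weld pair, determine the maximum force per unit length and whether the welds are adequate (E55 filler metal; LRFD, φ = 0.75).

E55XX → F_EXX = 550 MPa.
L_w = 2 × 245 = 490 mm; section modulus (unit throat) S = 2 × L²/6 = 20010 mm².
Direct shear f_v = P/L_w = 303×10³/490 = 618.4 N/mm.
Moment M = P × e = 303×10³ × 95 = 28785000 N·mm; bending f_b = M/S = 1439 N/mm.
f_max = √(f_v² + f_b²) = √(618.4² + 1439²) = 1566 N/mm.
φr_n = 0.75 × 0.6 × 550 × (0.707 × 12) = 2100 N/mm → adequate.

f_max ≈ 1570 N/mm; adequate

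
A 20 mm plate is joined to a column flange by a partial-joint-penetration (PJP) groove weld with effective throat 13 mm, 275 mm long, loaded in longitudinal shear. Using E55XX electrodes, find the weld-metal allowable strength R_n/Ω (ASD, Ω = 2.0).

R_n/Ω ≈ 590 kN

E55XX → F_EXX = 550 MPa.
Effective throat (given) t_e = 13 mm.
A_we = 13 × 275 = 3575 mm².
F_nw = 0.6 F_EXX = 330 MPa.
R_n/Ω = (330 × 3575) / 2.0 × 10⁻³ = 589.9 kN.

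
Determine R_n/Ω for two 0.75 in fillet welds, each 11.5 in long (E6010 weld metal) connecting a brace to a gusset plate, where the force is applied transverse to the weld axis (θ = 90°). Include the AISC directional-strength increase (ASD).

E60XX → F_EXX = 60 ksi.
t_e = 0.707 × 0.75 = 0.5302 in; A_we = 0.5302 × 23 = 12.2 in².
Directional factor: 1.0 + 0.5 sin^1.5(90°) = 1.5.
F_nw = 0.6 × 60 × 1.5 = 54 ksi.
R_n/Ω = (54 × 12.2) / 2.0 = 329.3 kip.

R_n/Ω ≈ 329 kip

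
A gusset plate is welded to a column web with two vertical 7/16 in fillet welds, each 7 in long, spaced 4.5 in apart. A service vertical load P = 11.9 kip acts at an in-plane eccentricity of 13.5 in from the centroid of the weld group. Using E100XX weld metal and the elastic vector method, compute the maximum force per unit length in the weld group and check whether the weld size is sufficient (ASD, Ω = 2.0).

f_max ≈ 5.72 kip/in; adequate

E100XX → F_EXX = 100 ksi.
Total weld length L_w = 14 in. Treat welds as unit-width lines.
Polar moment about centroid: J = 2[d³/12 + d(b/2)²] = 2[7³/12 + 7×2.25²] = 128 in³.
Direct shear f_v = P/L_w = 11.9 / 14 = 0.85 kip/in (vertical).
Torsion M = P·e = 11.9 × 13.5 = 160.65 kip·in.
Critical point at (x, y) = (2.25, 3.5) from centroid. f_tx = M·y/J = 4.391 kip/in; f_ty = M·x/J = 2.823 kip/in.
Resultant f_max = √[f_tx² + (f_v + f_ty)²] = √[4.391² + (0.85 + 2.823)²] = 5.725 kip/in.
Capacity per unit length: r_n/Ω = (1/2.0) × 0.6 × 100 × (0.707 × 0.4375) = 9.279 kip/in.
5.725 ≤ 9.279 → adequate.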